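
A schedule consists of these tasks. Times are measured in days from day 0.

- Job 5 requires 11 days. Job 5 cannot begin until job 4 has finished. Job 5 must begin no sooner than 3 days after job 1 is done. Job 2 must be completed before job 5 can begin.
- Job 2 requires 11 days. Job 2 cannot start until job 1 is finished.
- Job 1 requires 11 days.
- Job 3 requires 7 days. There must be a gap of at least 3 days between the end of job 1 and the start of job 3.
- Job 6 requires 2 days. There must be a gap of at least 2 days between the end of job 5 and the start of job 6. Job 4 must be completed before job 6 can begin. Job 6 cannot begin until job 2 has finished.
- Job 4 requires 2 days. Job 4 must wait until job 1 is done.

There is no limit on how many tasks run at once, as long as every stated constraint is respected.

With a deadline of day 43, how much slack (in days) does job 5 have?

6

Job 1 can start immediately at day 0; it finishes at day 11.
Job 4 cannot begin until job 1 (finishes day 11). It runs from day 11 to 11 + 2 = day 13.
After job 1 (finishes day 11), job 2 can start at day 11 and finishes at day 22.
For job 5: job 4 (finishes day 13); job 1 (finishes day 11, plus 3-day gap → day 14); job 2 (finishes day 22). Taking the maximum gives a start of day 22, and it finishes at 22 + 11 = day 33.

Working backward from the deadline:
Job 6 has no dependents, so it just needs to finish by day 43. Starting by 43 − 2 = day 41 achieves that.
Job 5 must finish before job 6 (must start by day 41, minus 2-day gap → day 39). With an 11-day duration, job 5 must start by 39 − 11 = day 28.
So job 5 can start as early as day 22 and as late as day 28, giving 28 − 22 = 6 days of slack.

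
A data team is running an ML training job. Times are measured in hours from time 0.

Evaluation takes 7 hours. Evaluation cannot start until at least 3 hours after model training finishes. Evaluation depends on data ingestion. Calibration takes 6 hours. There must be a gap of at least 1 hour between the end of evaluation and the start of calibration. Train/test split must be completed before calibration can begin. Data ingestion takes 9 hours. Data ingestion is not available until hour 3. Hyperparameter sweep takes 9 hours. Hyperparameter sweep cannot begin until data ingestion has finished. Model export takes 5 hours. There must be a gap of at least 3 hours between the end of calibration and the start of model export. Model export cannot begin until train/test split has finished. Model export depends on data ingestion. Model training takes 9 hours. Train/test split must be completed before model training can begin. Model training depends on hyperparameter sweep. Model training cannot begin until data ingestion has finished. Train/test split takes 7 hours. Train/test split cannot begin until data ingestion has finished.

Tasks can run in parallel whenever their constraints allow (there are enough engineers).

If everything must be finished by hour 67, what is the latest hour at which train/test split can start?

26

Nothing follows model export; the deadline of hour 67 is its only limit. It must start by 67 − 5 = hour 62.
Since model export (must start by hour 62, minus 3-hour gap → hour 59) depends on it, calibration must finish by hour 59. Backing off its 6-hour duration gives a latest start of hour 53.
Evaluation feeds into calibration (must start by hour 53, minus 1-hour gap → hour 52); so evaluation must finish by hour 52 and therefore start by hour 45.
Model training must finish before evaluation (must start by hour 45, minus 3-hour gap → hour 42). With a 9-hour duration, model training must start by 42 − 9 = hour 33.
Train/test split has several dependents: model training (must start by hour 33); calibration (must start by hour 53); model export (must start by hour 62). The earliest of those limits is hour 33, so train/test split must start by 33 − 7 = hour 26.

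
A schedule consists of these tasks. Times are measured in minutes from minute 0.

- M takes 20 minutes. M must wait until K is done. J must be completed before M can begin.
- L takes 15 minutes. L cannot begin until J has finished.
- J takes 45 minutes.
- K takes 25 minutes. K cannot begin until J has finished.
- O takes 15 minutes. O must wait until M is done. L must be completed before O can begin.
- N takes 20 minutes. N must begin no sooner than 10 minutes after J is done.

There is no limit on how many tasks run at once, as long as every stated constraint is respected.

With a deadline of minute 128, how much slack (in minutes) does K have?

J has no prerequisites, so it starts at minute 0 and finishes at minute 45.
K waits on J (finishes minute 45), so it starts at minute 45 and finishes at 45 + 25 = minute 70.

Working backward from the deadline:
O has no dependents, so it just needs to finish by minute 128. Starting by 128 − 15 = minute 113 achieves that.
M must finish before O (must start by minute 113). With a 20-minute duration, M must start by 113 − 20 = minute 93.
K feeds into M (must start by minute 93); so K must finish by minute 93 and therefore start by minute 68.
So K can start as early as minute 45 and as late as minute 68, giving 68 − 45 = 23 minutes of slack.

23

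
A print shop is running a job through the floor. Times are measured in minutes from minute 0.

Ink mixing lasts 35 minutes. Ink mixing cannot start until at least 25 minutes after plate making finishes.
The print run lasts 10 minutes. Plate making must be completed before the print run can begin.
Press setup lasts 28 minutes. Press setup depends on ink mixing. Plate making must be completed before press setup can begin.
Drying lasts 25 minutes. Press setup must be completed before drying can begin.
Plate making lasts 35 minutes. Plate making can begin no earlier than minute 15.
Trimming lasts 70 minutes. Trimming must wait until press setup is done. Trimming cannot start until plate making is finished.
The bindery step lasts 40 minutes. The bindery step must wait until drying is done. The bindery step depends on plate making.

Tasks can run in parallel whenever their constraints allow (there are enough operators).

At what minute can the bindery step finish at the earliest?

After its own release at minute 15, plate making can start at minute 15 and finishes at minute 50.
Ink mixing waits on plate making (finishes minute 50, plus 25-minute gap → minute 75), so it starts at minute 75 and finishes at 75 + 35 = minute 110.
Press setup has to wait for ink mixing (finishes minute 110); plate making (finishes minute 50). The latest of these is minute 110, so press setup runs minute 110 to 110 + 28 = minute 138.
Drying waits on press setup (finishes minute 138), so it starts at minute 138 and finishes at 138 + 25 = minute 163.
The bindery step needs all of drying (finishes minute 163); plate making (finishes minute 50). That puts its earliest start at minute 163; it finishes at 163 + 40 = minute 203.

203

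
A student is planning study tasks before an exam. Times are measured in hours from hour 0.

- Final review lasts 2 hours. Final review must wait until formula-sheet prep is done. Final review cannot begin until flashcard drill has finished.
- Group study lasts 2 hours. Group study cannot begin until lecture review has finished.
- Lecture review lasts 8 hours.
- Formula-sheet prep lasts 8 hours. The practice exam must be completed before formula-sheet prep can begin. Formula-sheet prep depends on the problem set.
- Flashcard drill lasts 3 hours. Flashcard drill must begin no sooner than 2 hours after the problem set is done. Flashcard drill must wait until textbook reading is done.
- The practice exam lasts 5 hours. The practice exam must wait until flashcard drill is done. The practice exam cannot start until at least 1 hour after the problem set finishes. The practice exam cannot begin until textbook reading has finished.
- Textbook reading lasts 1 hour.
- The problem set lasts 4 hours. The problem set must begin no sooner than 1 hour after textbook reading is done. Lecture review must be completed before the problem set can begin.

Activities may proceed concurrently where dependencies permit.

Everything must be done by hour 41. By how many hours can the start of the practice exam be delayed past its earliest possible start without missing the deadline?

Nothing blocks lecture review, so it runs from hour 0 to hour 8.
Textbook reading can start immediately at hour 0; it finishes at hour 1.
The problem set has to wait for textbook reading (finishes hour 1, plus 1-hour gap → hour 2); lecture review (finishes hour 8). The latest of these is hour 8, so the problem set runs hour 8 to 8 + 4 = hour 12.
Flashcard drill has to wait for the problem set (finishes hour 12, plus 2-hour gap → hour 14); textbook reading (finishes hour 1). The latest of these is hour 14, so flashcard drill runs hour 14 to 14 + 3 = hour 17.
The practice exam has to wait for flashcard drill (finishes hour 17); the problem set (finishes hour 12, plus 1-hour gap → hour 13); textbook reading (finishes hour 1). The latest of these is hour 17, so the practice exam runs hour 17 to 17 + 5 = hour 22.

Working backward from the deadline:
To finish by hour 41, final review (duration 2) must start no later than hour 39.
Formula-sheet prep has to be done before final review (must start by hour 39). That means finishing by hour 39, i.e. starting by 39 − 8 = hour 31.
The practice exam has to be done before formula-sheet prep (must start by hour 31). That means finishing by hour 31, i.e. starting by 31 − 5 = hour 26.
So the practice exam can start as early as hour 17 and as late as hour 26, giving 26 − 17 = 9 hours of slack.

9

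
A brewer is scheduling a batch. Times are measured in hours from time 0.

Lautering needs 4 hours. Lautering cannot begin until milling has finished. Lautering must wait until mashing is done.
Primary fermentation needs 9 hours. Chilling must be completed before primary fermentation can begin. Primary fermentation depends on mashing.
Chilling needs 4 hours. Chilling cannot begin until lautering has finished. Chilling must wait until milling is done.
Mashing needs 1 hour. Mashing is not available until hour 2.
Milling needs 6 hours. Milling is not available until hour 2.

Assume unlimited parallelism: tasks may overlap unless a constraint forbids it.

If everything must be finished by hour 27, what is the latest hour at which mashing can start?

Nothing follows primary fermentation; the deadline of hour 27 is its only limit. It must start by 27 − 9 = hour 18.
Chilling feeds into primary fermentation (must start by hour 18); so chilling must finish by hour 18 and therefore start by hour 14.
Lautering feeds into chilling (must start by hour 14); so lautering must finish by hour 14 and therefore start by hour 10.
Mashing must finish in time for lautering (must start by hour 10); primary fermentation (must start by hour 18). The tightest is hour 10, so mashing must start by 10 − 1 = hour 9.

9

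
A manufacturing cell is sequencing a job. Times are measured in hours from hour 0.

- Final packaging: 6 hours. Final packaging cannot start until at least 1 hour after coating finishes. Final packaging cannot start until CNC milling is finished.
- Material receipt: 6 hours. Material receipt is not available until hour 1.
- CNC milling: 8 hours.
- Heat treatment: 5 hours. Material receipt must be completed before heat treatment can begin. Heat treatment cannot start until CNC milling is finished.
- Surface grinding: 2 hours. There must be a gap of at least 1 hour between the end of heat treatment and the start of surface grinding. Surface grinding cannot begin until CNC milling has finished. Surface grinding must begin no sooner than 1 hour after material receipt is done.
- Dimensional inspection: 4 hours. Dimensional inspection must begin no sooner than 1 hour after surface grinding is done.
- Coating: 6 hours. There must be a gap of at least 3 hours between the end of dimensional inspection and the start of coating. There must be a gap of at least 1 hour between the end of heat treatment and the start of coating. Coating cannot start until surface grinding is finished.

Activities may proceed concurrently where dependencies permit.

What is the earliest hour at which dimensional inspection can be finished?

21

CNC milling has no prerequisites, so it starts at hour 0 and finishes at hour 8.
After its own release at hour 1, material receipt can start at hour 1 and finishes at hour 7.
Heat treatment needs all of material receipt (finishes hour 7); CNC milling (finishes hour 8). That puts its earliest start at hour 8; it finishes at 8 + 5 = hour 13.
Surface grinding cannot start until heat treatment (finishes hour 13, plus 1-hour gap → hour 14); CNC milling (finishes hour 8); material receipt (finishes hour 7, plus 1-hour gap → hour 8). The controlling bound is hour 14, so surface grinding finishes at 14 + 2 = hour 16.
Dimensional inspection cannot begin until surface grinding (finishes hour 16, plus 1-hour gap → hour 17). It runs from hour 17 to 17 + 4 = hour 21.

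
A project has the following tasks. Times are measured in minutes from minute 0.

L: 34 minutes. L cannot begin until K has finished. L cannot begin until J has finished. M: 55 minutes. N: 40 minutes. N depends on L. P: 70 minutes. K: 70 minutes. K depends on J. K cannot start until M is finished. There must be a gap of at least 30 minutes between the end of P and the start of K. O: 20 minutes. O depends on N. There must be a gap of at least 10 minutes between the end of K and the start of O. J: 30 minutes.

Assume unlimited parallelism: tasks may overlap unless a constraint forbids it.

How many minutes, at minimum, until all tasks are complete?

P can start immediately at minute 0; it finishes at minute 70.
M has no prerequisites, so it starts at minute 0 and finishes at minute 55.
J can start immediately at minute 0; it finishes at minute 30.
K has to wait for J (finishes minute 30); M (finishes minute 55); P (finishes minute 70, plus 30-minute gap → minute 100). The latest of these is minute 100, so K runs minute 100 to 100 + 70 = minute 170.
L cannot start until K (finishes minute 170); J (finishes minute 30). The controlling bound is minute 170, so L finishes at 170 + 34 = minute 204.
N cannot begin until L (finishes minute 204). It runs from minute 204 to 204 + 40 = minute 244.
For O: N (finishes minute 244); K (finishes minute 170, plus 10-minute gap → minute 180). Taking the maximum gives a start of minute 244, and it finishes at 244 + 20 = minute 264.
All tasks are finished once the last one completes. Finish times: J at 30, K at 170, L at 204, M at 55, N at 244, O at 264, P at 70. The latest is minute 264.

264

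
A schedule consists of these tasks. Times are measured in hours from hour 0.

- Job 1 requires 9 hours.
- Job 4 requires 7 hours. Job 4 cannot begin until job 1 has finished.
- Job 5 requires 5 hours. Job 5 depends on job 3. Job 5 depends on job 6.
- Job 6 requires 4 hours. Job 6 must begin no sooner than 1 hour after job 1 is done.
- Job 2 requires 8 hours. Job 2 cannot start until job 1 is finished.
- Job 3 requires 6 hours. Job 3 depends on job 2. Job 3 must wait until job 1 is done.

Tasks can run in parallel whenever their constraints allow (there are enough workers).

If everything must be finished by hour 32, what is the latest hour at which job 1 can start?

Job 5 has no dependents, so it just needs to finish by hour 32. Starting by 32 − 5 = hour 27 achieves that.
Job 3 must finish before job 5 (must start by hour 27). With a 6-hour duration, job 3 must start by 27 − 6 = hour 21.
Job 2 must finish before job 3 (must start by hour 21). With an 8-hour duration, job 2 must start by 21 − 8 = hour 13.
To finish by hour 32, job 4 (duration 7) must start no later than hour 25.
Since job 5 (must start by hour 27) depends on it, job 6 must finish by hour 27. Backing off its 4-hour duration gives a latest start of hour 23.
Job 1 must finish in time for job 2 (must start by hour 13); job 3 (must start by hour 21); job 4 (must start by hour 25); job 6 (must start by hour 23, minus 1-hour gap → hour 22). The tightest is hour 13, so job 1 must start by 13 − 9 = hour 4.

4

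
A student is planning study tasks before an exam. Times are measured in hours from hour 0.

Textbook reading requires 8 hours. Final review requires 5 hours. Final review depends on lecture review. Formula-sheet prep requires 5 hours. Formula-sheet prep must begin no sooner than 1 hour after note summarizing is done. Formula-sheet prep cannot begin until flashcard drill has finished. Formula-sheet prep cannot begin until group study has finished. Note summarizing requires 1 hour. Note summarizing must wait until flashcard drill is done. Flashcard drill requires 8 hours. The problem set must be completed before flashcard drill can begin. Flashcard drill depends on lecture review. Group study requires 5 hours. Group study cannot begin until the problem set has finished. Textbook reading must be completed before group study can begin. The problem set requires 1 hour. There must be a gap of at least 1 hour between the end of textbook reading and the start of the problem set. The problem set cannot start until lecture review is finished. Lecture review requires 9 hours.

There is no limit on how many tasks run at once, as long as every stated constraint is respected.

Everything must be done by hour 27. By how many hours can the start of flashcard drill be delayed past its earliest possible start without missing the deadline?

2

Lecture review can start immediately at hour 0; it finishes at hour 9.
Nothing blocks textbook reading, so it runs from hour 0 to hour 8.
The problem set has to wait for textbook reading (finishes hour 8, plus 1-hour gap → hour 9); lecture review (finishes hour 9). The latest of these is hour 9, so the problem set runs hour 9 to 9 + 1 = hour 10.
Flashcard drill cannot start until the problem set (finishes hour 10); lecture review (finishes hour 9). The controlling bound is hour 10, so flashcard drill finishes at 10 + 8 = hour 18.

Working backward from the deadline:
Nothing follows formula-sheet prep; the deadline of hour 27 is its only limit. It must start by 27 − 5 = hour 22.
Note summarizing has to be done before formula-sheet prep (must start by hour 22, minus 1-hour gap → hour 21). That means finishing by hour 21, i.e. starting by 21 − 1 = hour 20.
Flashcard drill has several dependents: note summarizing (must start by hour 20); formula-sheet prep (must start by hour 22). The earliest of those limits is hour 20, so flashcard drill must start by 20 − 8 = hour 12.
So flashcard drill can start as early as hour 10 and as late as hour 12, giving 12 − 10 = 2 hours of slack.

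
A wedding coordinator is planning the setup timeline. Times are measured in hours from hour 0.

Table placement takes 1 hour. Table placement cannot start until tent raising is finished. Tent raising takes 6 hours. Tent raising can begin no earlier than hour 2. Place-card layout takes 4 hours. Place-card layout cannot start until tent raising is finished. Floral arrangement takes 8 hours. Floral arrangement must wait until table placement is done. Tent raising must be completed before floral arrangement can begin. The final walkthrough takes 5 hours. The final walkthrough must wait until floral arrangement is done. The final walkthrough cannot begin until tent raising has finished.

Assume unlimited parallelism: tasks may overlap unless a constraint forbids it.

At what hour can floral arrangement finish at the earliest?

17

After its own release at hour 2, tent raising can start at hour 2 and finishes at hour 8.
After tent raising (finishes hour 8), table placement can start at hour 8 and finishes at hour 9.
Floral arrangement has to wait for table placement (finishes hour 9); tent raising (finishes hour 8). The latest of these is hour 9, so floral arrangement runs hour 9 to 9 + 8 = hour 17.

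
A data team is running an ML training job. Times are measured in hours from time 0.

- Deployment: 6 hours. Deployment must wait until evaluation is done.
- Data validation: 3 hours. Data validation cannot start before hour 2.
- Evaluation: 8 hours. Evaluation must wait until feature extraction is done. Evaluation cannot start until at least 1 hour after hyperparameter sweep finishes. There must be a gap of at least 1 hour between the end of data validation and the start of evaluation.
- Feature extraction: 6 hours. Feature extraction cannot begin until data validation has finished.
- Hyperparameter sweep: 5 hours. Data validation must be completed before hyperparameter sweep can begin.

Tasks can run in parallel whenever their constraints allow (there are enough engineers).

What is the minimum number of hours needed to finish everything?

25

Data validation cannot begin until its own release at hour 2. It runs from hour 2 to 2 + 3 = hour 5.
After data validation (finishes hour 5), hyperparameter sweep can start at hour 5 and finishes at hour 10.
Feature extraction waits on data validation (finishes hour 5), so it starts at hour 5 and finishes at 5 + 6 = hour 11.
Evaluation needs all of feature extraction (finishes hour 11); hyperparameter sweep (finishes hour 10, plus 1-hour gap → hour 11); data validation (finishes hour 5, plus 1-hour gap → hour 6). That puts its earliest start at hour 11; it finishes at 11 + 8 = hour 19.
Deployment waits on evaluation (finishes hour 19), so it starts at hour 19 and finishes at 19 + 6 = hour 25.
All tasks are finished once the last one completes. Finish times: Data validation at 5, Feature extraction at 11, Hyperparameter sweep at 10, Evaluation at 19, Deployment at 25. The latest is hour 25.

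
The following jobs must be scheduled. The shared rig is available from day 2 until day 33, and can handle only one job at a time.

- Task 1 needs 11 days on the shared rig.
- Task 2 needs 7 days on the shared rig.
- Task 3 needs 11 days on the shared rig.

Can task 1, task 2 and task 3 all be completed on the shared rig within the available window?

Yes

The shared rig window is 33 − 2 = 31 days.
Running back to back, the jobs need 11 + 7 + 11 = 29 days on the shared rig.
Since 29 ≤ 31, they fit within the window.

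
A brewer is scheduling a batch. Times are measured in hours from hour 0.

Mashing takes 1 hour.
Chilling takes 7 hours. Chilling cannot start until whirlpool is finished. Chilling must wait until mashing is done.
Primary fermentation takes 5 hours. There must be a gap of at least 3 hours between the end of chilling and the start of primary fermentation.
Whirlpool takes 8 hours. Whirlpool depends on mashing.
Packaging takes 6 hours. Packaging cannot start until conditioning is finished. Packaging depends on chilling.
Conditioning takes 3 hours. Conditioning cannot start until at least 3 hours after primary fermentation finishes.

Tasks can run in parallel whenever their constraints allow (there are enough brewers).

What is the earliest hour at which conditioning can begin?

Mashing has no prerequisites, so it starts at hour 0 and finishes at hour 1.
Whirlpool waits on mashing (finishes hour 1), so it starts at hour 1 and finishes at 1 + 8 = hour 9.
Chilling needs all of whirlpool (finishes hour 9); mashing (finishes hour 1). That puts its earliest start at hour 9; it finishes at 9 + 7 = hour 16.
After chilling (finishes hour 16, plus 3-hour gap → hour 19), primary fermentation can start at hour 19 and finishes at hour 24.
Conditioning waits on primary fermentation (finishes hour 24, plus 3-hour gap → hour 27), so the earliest it can start is hour 27.

27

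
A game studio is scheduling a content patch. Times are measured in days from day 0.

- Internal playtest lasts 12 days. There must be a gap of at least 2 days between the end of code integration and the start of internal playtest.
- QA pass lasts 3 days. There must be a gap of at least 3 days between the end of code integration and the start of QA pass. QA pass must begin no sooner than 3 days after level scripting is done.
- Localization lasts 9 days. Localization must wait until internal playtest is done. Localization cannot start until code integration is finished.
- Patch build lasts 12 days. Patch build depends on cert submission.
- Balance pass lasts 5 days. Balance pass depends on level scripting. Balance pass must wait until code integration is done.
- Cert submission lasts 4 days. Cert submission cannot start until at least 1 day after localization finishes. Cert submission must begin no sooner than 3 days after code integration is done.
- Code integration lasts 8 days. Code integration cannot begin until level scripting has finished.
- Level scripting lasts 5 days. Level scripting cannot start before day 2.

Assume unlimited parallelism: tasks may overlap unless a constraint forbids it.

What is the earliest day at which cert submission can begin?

39

Level scripting waits on its own release at day 2, so it starts at day 2 and finishes at 2 + 5 = day 7.
After level scripting (finishes day 7), code integration can start at day 7 and finishes at day 15.
Internal playtest waits on code integration (finishes day 15, plus 2-day gap → day 17), so it starts at day 17 and finishes at 17 + 12 = day 29.
Localization has to wait for internal playtest (finishes day 29); code integration (finishes day 15). The latest of these is day 29, so localization runs day 29 to 29 + 9 = day 38.
Cert submission waits on localization (finishes day 38, plus 1-day gap → day 39); code integration (finishes day 15, plus 3-day gap → day 18). The latest of these is day 39, which is the earliest cert submission can start.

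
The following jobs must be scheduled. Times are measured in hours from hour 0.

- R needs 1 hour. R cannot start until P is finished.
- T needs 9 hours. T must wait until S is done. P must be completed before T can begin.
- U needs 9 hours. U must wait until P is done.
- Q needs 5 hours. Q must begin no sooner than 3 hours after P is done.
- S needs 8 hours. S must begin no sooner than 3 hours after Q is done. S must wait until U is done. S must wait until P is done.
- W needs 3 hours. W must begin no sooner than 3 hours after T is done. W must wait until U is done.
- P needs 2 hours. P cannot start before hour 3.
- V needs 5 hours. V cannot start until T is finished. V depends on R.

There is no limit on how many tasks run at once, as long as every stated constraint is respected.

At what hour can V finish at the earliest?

P cannot begin until its own release at hour 3. It runs from hour 3 to 3 + 2 = hour 5.
U cannot begin until P (finishes hour 5). It runs from hour 5 to 5 + 9 = hour 14.
R waits on P (finishes hour 5), so it starts at hour 5 and finishes at 5 + 1 = hour 6.
After P (finishes hour 5, plus 3-hour gap → hour 8), Q can start at hour 8 and finishes at hour 13.
For S: Q (finishes hour 13, plus 3-hour gap → hour 16); U (finishes hour 14); P (finishes hour 5). Taking the maximum gives a start of hour 16, and it finishes at 16 + 8 = hour 24.
T cannot start until S (finishes hour 24); P (finishes hour 5). The controlling bound is hour 24, so T finishes at 24 + 9 = hour 33.
V needs all of T (finishes hour 33); R (finishes hour 6). That puts its earliest start at hour 33; it finishes at 33 + 5 = hour 38.

38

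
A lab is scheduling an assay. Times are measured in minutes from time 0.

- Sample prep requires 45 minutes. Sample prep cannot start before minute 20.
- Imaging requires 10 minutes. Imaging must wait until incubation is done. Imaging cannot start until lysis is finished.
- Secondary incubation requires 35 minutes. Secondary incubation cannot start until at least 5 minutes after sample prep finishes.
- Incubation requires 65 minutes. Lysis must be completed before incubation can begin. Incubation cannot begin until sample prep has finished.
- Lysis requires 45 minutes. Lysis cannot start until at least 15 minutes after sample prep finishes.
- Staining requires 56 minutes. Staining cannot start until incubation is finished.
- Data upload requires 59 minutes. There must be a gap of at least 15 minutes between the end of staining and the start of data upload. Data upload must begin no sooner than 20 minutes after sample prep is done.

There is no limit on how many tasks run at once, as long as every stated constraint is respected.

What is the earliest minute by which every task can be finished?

320

Sample prep waits on its own release at minute 20, so it starts at minute 20 and finishes at 20 + 45 = minute 65.
After sample prep (finishes minute 65, plus 5-minute gap → minute 70), secondary incubation can start at minute 70 and finishes at minute 105.
Lysis waits on sample prep (finishes minute 65, plus 15-minute gap → minute 80), so it starts at minute 80 and finishes at 80 + 45 = minute 125.
For incubation: lysis (finishes minute 125); sample prep (finishes minute 65). Taking the maximum gives a start of minute 125, and it finishes at 125 + 65 = minute 190.
Imaging cannot start until incubation (finishes minute 190); lysis (finishes minute 125). The controlling bound is minute 190, so imaging finishes at 190 + 10 = minute 200.
Staining waits on incubation (finishes minute 190), so it starts at minute 190 and finishes at 190 + 56 = minute 246.
Data upload has to wait for staining (finishes minute 246, plus 15-minute gap → minute 261); sample prep (finishes minute 65, plus 20-minute gap → minute 85). The latest of these is minute 261, so data upload runs minute 261 to 261 + 59 = minute 320.
All tasks are finished once the last one completes. Finish times: Sample prep at 65, Lysis at 125, Incubation at 190, Staining at 246, Secondary incubation at 105, Imaging at 200, Data upload at 320. The latest is minute 320.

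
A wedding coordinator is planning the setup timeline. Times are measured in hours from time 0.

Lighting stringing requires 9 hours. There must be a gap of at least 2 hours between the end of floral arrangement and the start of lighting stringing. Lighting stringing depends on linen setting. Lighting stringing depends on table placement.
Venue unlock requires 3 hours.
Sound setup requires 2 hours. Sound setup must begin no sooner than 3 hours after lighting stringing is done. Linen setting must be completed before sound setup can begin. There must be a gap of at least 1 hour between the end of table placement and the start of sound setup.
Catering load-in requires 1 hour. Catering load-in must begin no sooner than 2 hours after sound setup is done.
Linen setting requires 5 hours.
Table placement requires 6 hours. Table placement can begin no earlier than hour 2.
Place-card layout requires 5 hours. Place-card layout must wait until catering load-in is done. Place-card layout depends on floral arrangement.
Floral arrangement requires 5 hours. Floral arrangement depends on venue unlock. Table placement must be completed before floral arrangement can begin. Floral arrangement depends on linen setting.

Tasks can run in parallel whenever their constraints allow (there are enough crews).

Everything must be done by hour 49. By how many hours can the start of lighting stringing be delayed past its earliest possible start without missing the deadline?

12

Nothing blocks linen setting, so it runs from hour 0 to hour 5.
Table placement cannot begin until its own release at hour 2. It runs from hour 2 to 2 + 6 = hour 8.
Nothing blocks venue unlock, so it runs from hour 0 to hour 3.
Floral arrangement has to wait for venue unlock (finishes hour 3); table placement (finishes hour 8); linen setting (finishes hour 5). The latest of these is hour 8, so floral arrangement runs hour 8 to 8 + 5 = hour 13.
For lighting stringing: floral arrangement (finishes hour 13, plus 2-hour gap → hour 15); linen setting (finishes hour 5); table placement (finishes hour 8). Taking the maximum gives a start of hour 15, and it finishes at 15 + 9 = hour 24.

Working backward from the deadline:
To finish by hour 49, place-card layout (duration 5) must start no later than hour 44.
Catering load-in has to be done before place-card layout (must start by hour 44). That means finishing by hour 44, i.e. starting by 44 − 1 = hour 43.
Since catering load-in (must start by hour 43, minus 2-hour gap → hour 41) depends on it, sound setup must finish by hour 41. Backing off its 2-hour duration gives a latest start of hour 39.
Since sound setup (must start by hour 39, minus 3-hour gap → hour 36) depends on it, lighting stringing must finish by hour 36. Backing off its 9-hour duration gives a latest start of hour 27.
So lighting stringing can start as early as hour 15 and as late as hour 27, giving 27 − 15 = 12 hours of slack.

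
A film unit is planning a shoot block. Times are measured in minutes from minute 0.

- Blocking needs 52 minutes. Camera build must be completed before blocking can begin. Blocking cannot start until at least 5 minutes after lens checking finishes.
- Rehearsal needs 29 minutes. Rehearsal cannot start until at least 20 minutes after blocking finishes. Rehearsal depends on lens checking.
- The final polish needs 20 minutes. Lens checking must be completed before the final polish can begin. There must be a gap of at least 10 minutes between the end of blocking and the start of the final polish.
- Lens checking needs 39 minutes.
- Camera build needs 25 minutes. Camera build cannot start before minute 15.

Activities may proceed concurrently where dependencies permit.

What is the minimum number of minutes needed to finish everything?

Lens checking has no prerequisites, so it starts at minute 0 and finishes at minute 39.
Camera build cannot begin until its own release at minute 15. It runs from minute 15 to 15 + 25 = minute 40.
Blocking needs all of camera build (finishes minute 40); lens checking (finishes minute 39, plus 5-minute gap → minute 44). That puts its earliest start at minute 44; it finishes at 44 + 52 = minute 96.
The final polish cannot start until lens checking (finishes minute 39); blocking (finishes minute 96, plus 10-minute gap → minute 106). The controlling bound is minute 106, so the final polish finishes at 106 + 20 = minute 126.
Rehearsal cannot start until blocking (finishes minute 96, plus 20-minute gap → minute 116); lens checking (finishes minute 39). The controlling bound is minute 116, so rehearsal finishes at 116 + 29 = minute 145.
All tasks are finished once the last one completes. Finish times: Camera build at 40, Lens checking at 39, Blocking at 96, Rehearsal at 145, The final polish at 126. The latest is minute 145.

145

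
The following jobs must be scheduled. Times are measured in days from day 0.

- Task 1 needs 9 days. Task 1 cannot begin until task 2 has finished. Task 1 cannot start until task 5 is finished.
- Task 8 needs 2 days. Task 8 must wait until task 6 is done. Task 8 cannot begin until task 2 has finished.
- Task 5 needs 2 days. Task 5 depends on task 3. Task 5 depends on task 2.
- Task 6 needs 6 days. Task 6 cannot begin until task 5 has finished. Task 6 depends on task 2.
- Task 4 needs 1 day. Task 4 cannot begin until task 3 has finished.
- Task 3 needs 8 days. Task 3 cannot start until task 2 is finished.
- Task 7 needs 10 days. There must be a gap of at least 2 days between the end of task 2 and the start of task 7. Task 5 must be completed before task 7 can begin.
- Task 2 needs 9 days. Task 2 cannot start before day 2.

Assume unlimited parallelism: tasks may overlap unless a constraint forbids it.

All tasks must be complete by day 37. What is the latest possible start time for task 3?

17

To finish by day 37, task 4 (duration 1) must start no later than day 36.
Task 1 must finish by day 37; it takes 9 days, so it must start by 37 − 9 = day 28.
Nothing follows task 8; the deadline of day 37 is its only limit. It must start by 37 − 2 = day 35.
Task 6 must finish before task 8 (must start by day 35). With a 6-day duration, task 6 must start by 35 − 6 = day 29.
To finish by day 37, task 7 (duration 10) must start no later than day 27.
Task 5 has several dependents: task 1 (must start by day 28); task 6 (must start by day 29); task 7 (must start by day 27). The earliest of those limits is day 27, so task 5 must start by 27 − 2 = day 25.
For task 3: task 4 (must start by day 36); task 5 (must start by day 25). The most restrictive is day 25; with an 8-day duration, task 3 must start by day 17.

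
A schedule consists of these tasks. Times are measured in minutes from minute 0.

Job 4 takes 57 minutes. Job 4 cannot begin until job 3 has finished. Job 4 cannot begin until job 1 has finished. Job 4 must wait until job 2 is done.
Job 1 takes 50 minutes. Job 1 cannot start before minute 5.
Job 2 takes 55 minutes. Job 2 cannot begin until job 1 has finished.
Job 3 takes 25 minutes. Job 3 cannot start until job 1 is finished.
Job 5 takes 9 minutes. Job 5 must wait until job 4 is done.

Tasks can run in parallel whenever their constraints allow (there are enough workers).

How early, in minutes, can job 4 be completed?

Job 1 cannot begin until its own release at minute 5. It runs from minute 5 to 5 + 50 = minute 55.
After job 1 (finishes minute 55), job 3 can start at minute 55 and finishes at minute 80.
After job 1 (finishes minute 55), job 2 can start at minute 55 and finishes at minute 110.
Job 4 cannot start until job 3 (finishes minute 80); job 1 (finishes minute 55); job 2 (finishes minute 110). The controlling bound is minute 110, so job 4 finishes at 110 + 57 = minute 167.

167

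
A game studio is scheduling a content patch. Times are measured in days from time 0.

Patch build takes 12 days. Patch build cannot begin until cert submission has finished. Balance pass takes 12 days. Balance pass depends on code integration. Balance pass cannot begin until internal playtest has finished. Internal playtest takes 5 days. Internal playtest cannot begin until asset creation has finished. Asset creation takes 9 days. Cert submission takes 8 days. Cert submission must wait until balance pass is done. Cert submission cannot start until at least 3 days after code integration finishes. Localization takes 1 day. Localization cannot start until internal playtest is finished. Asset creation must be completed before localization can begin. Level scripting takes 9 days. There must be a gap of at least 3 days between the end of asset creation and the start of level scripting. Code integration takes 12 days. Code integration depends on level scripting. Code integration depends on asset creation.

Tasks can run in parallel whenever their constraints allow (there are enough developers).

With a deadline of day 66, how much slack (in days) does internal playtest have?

20

Nothing blocks asset creation, so it runs from day 0 to day 9.
After asset creation (finishes day 9), internal playtest can start at day 9 and finishes at day 14.

Working backward from the deadline:
Patch build must finish by day 66; it takes 12 days, so it must start by 66 − 12 = day 54.
Since patch build (must start by day 54) depends on it, cert submission must finish by day 54. Backing off its 8-day duration gives a latest start of day 46.
Balance pass has to be done before cert submission (must start by day 46). That means finishing by day 46, i.e. starting by 46 − 12 = day 34.
Localization must finish by day 66; it takes 1 day, so it must start by 66 − 1 = day 65.
Internal playtest has several dependents: balance pass (must start by day 34); localization (must start by day 65). The earliest of those limits is day 34, so internal playtest must start by 34 − 5 = day 29.
So internal playtest can start as early as day 9 and as late as day 29, giving 29 − 9 = 20 days of slack.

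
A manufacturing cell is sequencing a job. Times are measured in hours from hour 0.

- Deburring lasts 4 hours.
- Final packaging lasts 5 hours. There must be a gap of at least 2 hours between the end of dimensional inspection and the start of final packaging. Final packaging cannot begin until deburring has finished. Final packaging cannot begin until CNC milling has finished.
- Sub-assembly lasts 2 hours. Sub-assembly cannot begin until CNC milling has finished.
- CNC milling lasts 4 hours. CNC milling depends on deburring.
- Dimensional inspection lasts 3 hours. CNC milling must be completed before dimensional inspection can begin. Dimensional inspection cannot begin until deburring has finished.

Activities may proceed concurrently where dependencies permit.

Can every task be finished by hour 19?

Yes

Deburring has no prerequisites, so it starts at hour 0 and finishes at hour 4.
After deburring (finishes hour 4), CNC milling can start at hour 4 and finishes at hour 8.
After CNC milling (finishes hour 8), sub-assembly can start at hour 8 and finishes at hour 10.
Dimensional inspection cannot start until CNC milling (finishes hour 8); deburring (finishes hour 4). The controlling bound is hour 8, so dimensional inspection finishes at 8 + 3 = hour 11.
Final packaging has to wait for dimensional inspection (finishes hour 11, plus 2-hour gap → hour 13); deburring (finishes hour 4); CNC milling (finishes hour 8). The latest of these is hour 13, so final packaging runs hour 13 to 13 + 5 = hour 18.
Every task is finished by hour 18, which is no later than the deadline of 19, so the schedule is feasible.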